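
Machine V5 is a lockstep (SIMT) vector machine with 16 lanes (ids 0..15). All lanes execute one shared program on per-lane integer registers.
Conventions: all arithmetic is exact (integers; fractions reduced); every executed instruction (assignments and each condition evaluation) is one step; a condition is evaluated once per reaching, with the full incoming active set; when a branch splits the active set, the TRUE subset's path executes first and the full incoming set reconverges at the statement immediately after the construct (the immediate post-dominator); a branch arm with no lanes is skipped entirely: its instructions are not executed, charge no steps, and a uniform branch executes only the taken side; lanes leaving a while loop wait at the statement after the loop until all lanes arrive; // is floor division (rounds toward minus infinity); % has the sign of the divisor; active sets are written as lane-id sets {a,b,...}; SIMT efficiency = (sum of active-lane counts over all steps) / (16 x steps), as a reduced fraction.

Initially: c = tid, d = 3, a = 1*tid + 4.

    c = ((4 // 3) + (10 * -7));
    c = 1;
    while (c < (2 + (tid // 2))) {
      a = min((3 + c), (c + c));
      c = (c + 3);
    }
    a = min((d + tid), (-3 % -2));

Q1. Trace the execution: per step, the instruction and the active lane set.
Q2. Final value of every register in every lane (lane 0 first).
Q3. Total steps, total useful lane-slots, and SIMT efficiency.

step 0: c <- ((4 // 3) + (10 * -7))  {0,1,2,3,4,5,6,7,8,9,10,11,12,13,14,15}
step 1: c <- 1                       {0,1,2,3,4,5,6,7,8,9,10,11,12,13,14,15}
step 2: eval (c < (2 + (tid // 2)))  {0,1,2,3,4,5,6,7,8,9,10,11,12,13,14,15}
step 3: a <- min((3 + c), (c + c))   {0,1,2,3,4,5,6,7,8,9,10,11,12,13,14,15}
step 4: c <- (c + 3)                 {0,1,2,3,4,5,6,7,8,9,10,11,12,13,14,15}
step 5: eval (c < (2 + (tid // 2)))  {0,1,2,3,4,5,6,7,8,9,10,11,12,13,14,15}
step 6: a <- min((3 + c), (c + c))   {6,7,8,9,10,11,12,13,14,15}
step 7: c <- (c + 3)                 {6,7,8,9,10,11,12,13,14,15}
step 8: eval (c < (2 + (tid // 2)))  {6,7,8,9,10,11,12,13,14,15}
step 9: a <- min((3 + c), (c + c))   {12,13,14,15}
step 10: c <- (c + 3)                 {12,13,14,15}
step 11: eval (c < (2 + (tid // 2)))  {12,13,14,15}
step 12: a <- min((d + tid), (-3 % -2)) {0,1,2,3,4,5,6,7,8,9,10,11,12,13,14,15}

Answer: 13 steps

c: 4,4,4,4,4,4,7,7,7,7,7,7,10,10,10,10
d: 3,3,3,3,3,3,3,3,3,3,3,3,3,3,3,3
a: -1,-1,-1,-1,-1,-1,-1,-1,-1,-1,-1,-1,-1,-1,-1,-1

steps = 13; useful = 154; efficiency = 154/208 = 77/104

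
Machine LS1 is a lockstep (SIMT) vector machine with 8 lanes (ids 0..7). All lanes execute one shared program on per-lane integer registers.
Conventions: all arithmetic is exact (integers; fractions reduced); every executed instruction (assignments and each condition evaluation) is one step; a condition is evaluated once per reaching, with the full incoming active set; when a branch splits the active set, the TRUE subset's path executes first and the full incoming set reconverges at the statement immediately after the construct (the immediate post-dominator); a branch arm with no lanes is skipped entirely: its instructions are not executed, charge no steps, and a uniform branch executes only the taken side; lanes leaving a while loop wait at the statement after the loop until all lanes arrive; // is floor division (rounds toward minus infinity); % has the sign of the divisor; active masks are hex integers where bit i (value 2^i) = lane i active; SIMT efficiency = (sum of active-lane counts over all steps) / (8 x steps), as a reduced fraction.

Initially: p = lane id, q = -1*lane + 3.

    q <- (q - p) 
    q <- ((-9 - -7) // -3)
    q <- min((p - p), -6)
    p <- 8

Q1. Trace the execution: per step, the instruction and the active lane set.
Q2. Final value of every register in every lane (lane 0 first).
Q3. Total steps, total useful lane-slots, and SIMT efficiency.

step 0: q <- (q - p)                 0xff
step 1: q <- ((-9 - -7) // -3)       0xff
step 2: q <- min((p - p), -6)        0xff
step 3: p <- 8                       0xff

Answer: 4 steps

p: 8,8,8,8,8,8,8,8
q: -6,-6,-6,-6,-6,-6,-6,-6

steps = 4; useful = 32; efficiency = 32/32 = 1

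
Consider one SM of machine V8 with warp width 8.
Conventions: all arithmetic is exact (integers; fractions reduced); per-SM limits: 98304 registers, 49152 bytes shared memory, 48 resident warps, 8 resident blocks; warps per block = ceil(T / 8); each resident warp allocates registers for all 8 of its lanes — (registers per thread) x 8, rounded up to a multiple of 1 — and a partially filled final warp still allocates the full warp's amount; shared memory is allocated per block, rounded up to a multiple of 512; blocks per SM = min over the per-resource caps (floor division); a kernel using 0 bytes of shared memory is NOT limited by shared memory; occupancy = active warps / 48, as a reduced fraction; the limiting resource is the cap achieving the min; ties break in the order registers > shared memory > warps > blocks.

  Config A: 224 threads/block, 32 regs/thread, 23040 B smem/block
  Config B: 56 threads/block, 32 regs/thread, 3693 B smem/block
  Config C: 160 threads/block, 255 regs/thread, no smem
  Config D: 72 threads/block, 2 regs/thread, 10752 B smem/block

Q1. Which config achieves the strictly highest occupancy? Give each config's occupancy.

occupancies: A 7/12, B 7/8, C 5/6, D 3/4

Answer: B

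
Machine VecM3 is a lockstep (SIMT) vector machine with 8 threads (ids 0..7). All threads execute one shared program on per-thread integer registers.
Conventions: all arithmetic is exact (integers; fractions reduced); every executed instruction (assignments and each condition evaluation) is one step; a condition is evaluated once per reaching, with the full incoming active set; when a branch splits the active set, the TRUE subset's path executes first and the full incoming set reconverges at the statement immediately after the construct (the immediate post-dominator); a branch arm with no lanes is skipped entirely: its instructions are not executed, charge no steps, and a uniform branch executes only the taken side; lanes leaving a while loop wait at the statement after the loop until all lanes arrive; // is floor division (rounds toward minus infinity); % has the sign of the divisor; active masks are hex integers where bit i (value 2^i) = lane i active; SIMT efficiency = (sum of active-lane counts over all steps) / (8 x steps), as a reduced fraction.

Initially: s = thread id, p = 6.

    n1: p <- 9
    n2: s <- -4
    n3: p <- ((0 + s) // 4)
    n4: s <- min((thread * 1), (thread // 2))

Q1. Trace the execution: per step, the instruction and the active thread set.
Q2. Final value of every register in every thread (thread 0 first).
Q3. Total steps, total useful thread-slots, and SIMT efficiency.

step 0: p <- 9                       0xff
step 1: s <- -4                      0xff
step 2: p <- ((0 + s) // 4)          0xff
step 3: s <- min((thread * 1), (thread // 2)) 0xff

Answer: 4 steps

s: 0,0,1,1,2,2,3,3
p: -1,-1,-1,-1,-1,-1,-1,-1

steps = 4; useful = 32; efficiency = 32/32 = 1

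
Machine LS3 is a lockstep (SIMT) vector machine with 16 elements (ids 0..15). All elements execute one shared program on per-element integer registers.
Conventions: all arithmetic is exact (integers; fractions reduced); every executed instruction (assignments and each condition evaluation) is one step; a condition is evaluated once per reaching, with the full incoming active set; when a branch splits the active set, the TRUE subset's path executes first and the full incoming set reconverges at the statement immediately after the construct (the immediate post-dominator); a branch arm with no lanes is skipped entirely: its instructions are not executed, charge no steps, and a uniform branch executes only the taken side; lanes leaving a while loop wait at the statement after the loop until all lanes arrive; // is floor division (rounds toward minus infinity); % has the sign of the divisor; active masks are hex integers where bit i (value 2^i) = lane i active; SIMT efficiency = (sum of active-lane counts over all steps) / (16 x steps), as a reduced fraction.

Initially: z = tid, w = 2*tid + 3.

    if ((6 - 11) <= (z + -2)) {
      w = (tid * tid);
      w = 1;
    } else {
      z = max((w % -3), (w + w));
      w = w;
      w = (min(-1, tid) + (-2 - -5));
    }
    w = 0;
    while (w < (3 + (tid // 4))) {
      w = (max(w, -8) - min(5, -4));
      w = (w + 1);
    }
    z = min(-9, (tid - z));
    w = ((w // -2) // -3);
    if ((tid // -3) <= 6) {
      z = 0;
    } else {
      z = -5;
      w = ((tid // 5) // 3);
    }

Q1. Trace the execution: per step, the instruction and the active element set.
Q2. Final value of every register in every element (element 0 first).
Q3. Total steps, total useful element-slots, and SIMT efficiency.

step 0: eval ((6 - 11) <= (z + -2))  0xffff
step 1: w <- (tid * tid)             0xffff
step 2: w <- 1                       0xffff
step 3: w <- 0                       0xffff
step 4: eval (w < (3 + (tid // 4)))  0xffff
step 5: w <- (max(w, -8) - min(5, -4)) 0xffff
step 6: w <- (w + 1)                 0xffff
step 7: eval (w < (3 + (tid // 4)))  0xffff
step 8: w <- (max(w, -8) - min(5, -4)) 0xf000
step 9: w <- (w + 1)                 0xf000
step 10: eval (w < (3 + (tid // 4)))  0xf000
step 11: z <- min(-9, (tid - z))      0xffff
step 12: w <- ((w // -2) // -3)       0xffff
step 13: eval ((tid // -3) <= 6)      0xffff
step 14: z <- 0                       0xffff

Answer: 15 steps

z: 0,0,0,0,0,0,0,0,0,0,0,0,0,0,0,0
w: 1,1,1,1,1,1,1,1,1,1,1,1,1,1,1,1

steps = 15; useful = 204; efficiency = 204/240 = 17/20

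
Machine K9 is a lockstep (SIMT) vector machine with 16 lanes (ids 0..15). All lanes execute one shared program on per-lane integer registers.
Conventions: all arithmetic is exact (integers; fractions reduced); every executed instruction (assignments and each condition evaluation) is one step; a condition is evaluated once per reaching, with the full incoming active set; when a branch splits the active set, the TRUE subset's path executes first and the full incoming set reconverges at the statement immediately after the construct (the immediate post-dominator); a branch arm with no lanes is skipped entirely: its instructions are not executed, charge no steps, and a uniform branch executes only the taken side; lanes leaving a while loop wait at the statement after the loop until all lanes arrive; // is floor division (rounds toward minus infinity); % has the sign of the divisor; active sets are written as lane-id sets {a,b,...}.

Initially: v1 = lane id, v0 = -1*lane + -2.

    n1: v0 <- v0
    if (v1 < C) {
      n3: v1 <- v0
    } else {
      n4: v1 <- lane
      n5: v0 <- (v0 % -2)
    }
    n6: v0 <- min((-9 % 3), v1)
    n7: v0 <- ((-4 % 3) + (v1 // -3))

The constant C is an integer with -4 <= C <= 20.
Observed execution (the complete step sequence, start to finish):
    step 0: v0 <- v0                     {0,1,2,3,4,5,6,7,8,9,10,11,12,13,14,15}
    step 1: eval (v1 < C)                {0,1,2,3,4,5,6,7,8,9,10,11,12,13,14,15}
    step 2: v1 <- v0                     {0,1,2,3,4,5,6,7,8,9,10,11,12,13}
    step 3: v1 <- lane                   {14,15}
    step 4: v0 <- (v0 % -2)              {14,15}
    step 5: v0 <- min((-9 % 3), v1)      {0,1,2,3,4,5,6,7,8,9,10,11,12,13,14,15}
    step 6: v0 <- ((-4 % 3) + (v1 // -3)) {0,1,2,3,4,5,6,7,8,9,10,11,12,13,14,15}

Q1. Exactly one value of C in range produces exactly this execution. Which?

Answer: C = 14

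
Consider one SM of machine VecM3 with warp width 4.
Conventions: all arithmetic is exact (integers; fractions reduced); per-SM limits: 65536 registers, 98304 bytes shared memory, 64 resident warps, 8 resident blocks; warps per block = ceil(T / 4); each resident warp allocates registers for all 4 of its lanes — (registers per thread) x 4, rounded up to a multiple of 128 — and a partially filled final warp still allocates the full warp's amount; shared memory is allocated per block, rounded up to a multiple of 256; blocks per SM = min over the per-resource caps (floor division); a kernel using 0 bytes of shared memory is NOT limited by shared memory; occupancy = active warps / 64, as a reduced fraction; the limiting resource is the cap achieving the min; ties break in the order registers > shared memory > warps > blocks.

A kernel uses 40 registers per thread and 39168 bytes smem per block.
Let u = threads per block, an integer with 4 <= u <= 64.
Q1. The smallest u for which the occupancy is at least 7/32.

Answer: u = 25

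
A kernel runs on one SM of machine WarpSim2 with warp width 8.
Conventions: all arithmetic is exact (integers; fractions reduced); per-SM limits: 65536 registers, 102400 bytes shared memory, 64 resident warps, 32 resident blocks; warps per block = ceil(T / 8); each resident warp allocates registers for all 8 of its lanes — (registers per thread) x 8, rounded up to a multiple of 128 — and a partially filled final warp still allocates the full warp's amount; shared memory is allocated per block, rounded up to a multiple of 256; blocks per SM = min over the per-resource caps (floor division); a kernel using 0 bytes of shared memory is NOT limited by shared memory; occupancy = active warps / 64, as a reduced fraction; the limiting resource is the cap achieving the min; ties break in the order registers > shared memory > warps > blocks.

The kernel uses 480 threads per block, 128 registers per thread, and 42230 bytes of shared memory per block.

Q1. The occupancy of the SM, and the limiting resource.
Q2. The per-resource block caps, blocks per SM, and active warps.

Answer: occupancy 15/16, limited by registers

registers: 1 block
shared memory: 2 blocks
warps: 1 block
blocks: 32 blocks

Answer: 1 block, 60 active warps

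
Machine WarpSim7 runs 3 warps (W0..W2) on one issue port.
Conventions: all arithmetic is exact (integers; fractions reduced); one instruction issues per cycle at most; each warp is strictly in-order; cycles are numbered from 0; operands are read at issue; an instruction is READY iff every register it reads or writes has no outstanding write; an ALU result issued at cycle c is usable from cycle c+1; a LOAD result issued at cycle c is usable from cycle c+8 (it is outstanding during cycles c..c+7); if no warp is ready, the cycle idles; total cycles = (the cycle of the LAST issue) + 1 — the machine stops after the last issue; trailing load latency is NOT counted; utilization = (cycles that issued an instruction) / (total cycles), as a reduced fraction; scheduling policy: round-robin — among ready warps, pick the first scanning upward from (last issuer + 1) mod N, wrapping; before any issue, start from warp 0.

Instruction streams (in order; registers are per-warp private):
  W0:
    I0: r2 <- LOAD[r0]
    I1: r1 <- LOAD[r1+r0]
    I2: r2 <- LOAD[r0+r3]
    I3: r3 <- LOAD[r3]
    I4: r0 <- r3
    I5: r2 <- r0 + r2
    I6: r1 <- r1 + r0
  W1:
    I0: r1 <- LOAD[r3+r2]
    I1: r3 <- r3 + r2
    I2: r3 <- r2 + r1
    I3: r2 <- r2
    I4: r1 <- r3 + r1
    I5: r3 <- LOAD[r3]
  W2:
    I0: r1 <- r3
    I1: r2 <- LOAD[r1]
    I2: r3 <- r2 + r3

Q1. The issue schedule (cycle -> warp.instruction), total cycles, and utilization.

cycle 0: W0.I0
cycle 1: W1.I0
cycle 2: W2.I0
cycle 3: W0.I1
cycle 4: W1.I1
cycle 5: W2.I1
cycle 6: idle
cycle 7: idle
cycle 8: W0.I2
cycle 9: W1.I2
cycle 10: W0.I3
cycle 11: W1.I3
cycle 12: W1.I4
cycle 13: W2.I2
cycle 14: W1.I5
cycle 15: idle
cycle 16: idle
cycle 17: idle
cycle 18: W0.I4
cycle 19: W0.I5
cycle 20: W0.I6

Answer: 21 cycles, utilization 16/21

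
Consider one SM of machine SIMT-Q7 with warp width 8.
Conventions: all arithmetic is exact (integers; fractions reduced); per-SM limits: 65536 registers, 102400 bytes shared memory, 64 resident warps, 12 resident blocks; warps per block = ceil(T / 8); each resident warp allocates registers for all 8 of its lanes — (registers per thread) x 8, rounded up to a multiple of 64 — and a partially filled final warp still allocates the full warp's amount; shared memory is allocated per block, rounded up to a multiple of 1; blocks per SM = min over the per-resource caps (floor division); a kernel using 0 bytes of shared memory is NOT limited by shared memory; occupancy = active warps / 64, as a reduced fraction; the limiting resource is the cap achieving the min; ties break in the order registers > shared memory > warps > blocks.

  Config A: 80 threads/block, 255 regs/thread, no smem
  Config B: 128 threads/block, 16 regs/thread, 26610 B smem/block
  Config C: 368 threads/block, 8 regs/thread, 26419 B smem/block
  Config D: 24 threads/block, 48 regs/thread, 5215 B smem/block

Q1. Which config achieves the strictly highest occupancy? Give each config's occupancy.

occupancies: A 15/32, B 3/4, C 23/32, D 9/16

Answer: B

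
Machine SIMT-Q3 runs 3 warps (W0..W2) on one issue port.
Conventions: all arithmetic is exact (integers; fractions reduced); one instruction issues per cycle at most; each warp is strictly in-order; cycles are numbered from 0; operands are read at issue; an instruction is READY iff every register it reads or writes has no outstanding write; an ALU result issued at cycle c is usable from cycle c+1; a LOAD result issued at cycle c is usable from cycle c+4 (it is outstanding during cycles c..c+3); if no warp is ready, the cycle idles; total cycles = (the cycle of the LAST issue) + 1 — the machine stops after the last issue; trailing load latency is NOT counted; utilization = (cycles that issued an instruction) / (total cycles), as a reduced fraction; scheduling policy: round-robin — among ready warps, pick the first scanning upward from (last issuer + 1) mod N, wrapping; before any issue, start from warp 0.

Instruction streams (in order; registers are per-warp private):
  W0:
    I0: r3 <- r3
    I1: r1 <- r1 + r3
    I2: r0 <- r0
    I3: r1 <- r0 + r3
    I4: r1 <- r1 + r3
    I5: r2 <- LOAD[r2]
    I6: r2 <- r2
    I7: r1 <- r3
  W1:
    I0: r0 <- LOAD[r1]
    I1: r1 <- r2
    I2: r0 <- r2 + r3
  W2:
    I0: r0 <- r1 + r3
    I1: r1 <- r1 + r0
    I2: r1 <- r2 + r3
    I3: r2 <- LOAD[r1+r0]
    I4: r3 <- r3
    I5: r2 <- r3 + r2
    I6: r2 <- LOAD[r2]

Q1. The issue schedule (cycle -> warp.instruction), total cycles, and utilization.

cycle 0: W0.I0
cycle 1: W1.I0
cycle 2: W2.I0
cycle 3: W0.I1
cycle 4: W1.I1
cycle 5: W2.I1
cycle 6: W0.I2
cycle 7: W1.I2
cycle 8: W2.I2
cycle 9: W0.I3
cycle 10: W2.I3
cycle 11: W0.I4
cycle 12: W2.I4
cycle 13: W0.I5
cycle 14: W2.I5
cycle 15: W2.I6
cycle 16: idle
cycle 17: W0.I6
cycle 18: W0.I7

Answer: 19 cycles, utilization 18/19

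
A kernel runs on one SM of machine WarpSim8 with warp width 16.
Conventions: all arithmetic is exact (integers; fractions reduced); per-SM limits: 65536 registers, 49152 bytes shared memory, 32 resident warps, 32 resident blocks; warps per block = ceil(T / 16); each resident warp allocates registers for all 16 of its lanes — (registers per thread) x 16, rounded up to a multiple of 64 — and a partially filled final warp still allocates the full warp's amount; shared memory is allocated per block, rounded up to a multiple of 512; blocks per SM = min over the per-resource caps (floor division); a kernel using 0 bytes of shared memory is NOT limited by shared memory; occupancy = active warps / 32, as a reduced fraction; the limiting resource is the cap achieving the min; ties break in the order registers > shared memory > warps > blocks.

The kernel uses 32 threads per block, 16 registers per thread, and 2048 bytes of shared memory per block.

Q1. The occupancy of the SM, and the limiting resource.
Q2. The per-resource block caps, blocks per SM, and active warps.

Answer: occupancy 1, limited by warps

registers: 128 blocks
shared memory: 24 blocks
warps: 16 blocks
blocks: 32 blocks

Answer: 16 blocks, 32 active warps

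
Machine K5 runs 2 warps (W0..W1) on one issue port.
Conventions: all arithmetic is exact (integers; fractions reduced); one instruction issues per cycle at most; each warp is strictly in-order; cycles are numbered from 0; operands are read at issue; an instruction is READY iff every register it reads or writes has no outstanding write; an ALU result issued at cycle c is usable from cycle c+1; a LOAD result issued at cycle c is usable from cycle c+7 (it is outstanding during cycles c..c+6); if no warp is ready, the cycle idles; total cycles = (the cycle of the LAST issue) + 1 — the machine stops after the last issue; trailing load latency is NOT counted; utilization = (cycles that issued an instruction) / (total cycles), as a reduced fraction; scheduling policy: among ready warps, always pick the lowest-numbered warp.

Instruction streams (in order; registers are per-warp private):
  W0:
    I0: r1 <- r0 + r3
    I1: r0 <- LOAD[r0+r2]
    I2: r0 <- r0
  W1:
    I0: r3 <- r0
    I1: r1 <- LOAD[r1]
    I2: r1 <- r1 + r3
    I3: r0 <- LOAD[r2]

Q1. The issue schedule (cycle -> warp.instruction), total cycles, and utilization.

cycle 0: W0.I0
cycle 1: W0.I1
cycle 2: W1.I0
cycle 3: W1.I1
cycle 4: idle
cycle 5: idle
cycle 6: idle
cycle 7: idle
cycle 8: W0.I2
cycle 9: idle
cycle 10: W1.I2
cycle 11: W1.I3

Answer: 12 cycles, utilization 7/12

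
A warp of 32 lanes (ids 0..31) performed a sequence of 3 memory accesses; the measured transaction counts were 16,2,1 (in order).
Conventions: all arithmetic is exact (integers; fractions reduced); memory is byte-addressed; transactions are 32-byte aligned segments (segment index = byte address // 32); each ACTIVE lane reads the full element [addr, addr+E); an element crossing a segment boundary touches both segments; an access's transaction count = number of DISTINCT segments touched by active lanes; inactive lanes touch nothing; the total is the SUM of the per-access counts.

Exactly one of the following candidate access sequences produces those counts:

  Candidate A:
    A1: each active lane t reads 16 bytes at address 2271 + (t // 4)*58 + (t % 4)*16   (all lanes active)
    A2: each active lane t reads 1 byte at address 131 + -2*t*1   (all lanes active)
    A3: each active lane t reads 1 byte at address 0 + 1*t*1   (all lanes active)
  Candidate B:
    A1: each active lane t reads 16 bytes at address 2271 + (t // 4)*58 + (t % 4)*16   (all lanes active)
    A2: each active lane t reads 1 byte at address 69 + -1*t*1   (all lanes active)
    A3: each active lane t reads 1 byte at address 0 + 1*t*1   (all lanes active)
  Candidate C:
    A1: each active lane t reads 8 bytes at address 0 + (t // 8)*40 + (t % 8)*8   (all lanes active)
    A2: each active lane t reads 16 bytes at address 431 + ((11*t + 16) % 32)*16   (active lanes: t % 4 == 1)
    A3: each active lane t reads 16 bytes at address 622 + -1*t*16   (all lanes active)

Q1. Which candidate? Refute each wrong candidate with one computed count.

A: A2 gives 3 transactions, not 2
C: A1 gives 6 transactions, not 16
B: all counts match (16,2,1)

Answer: B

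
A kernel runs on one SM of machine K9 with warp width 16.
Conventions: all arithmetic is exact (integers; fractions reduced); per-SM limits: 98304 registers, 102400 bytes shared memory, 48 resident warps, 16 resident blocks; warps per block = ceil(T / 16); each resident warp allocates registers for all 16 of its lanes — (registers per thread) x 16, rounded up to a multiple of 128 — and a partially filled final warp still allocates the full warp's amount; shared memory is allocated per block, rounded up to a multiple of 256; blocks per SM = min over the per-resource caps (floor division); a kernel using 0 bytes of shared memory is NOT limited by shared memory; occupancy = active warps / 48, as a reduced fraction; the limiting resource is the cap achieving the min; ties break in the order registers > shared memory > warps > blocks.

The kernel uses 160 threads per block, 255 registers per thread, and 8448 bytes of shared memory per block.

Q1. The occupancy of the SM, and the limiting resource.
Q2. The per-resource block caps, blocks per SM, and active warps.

Answer: occupancy 5/12, limited by registers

registers: 2 blocks
shared memory: 12 blocks
warps: 4 blocks
blocks: 16 blocks

Answer: 2 blocks, 20 active warps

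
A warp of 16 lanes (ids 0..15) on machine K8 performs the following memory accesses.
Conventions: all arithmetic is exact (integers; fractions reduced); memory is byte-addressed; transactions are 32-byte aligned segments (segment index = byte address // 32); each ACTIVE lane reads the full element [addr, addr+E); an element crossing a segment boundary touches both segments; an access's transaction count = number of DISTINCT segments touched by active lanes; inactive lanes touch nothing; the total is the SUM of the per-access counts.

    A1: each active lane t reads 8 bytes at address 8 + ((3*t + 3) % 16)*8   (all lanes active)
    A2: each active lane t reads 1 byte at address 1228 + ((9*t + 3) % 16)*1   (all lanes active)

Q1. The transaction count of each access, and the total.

A1: 5 transactions
A2: 1 transaction

Answer: 5,1; total 6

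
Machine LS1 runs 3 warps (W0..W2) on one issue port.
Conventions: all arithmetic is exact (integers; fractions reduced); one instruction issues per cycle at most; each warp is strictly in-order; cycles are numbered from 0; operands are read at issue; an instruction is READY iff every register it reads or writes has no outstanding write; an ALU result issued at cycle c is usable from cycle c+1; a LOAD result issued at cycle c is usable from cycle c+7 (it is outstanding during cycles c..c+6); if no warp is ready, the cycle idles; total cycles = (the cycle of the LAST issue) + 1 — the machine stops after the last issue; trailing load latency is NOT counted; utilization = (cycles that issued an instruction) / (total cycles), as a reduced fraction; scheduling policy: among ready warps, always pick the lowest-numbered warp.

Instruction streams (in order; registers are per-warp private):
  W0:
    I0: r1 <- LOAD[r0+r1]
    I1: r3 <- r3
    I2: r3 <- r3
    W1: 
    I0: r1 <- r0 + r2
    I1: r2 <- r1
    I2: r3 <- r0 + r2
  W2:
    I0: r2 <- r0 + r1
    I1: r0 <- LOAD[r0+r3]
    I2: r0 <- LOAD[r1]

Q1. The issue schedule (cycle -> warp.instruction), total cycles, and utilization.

cycle 0: W0.I0
cycle 1: W0.I1
cycle 2: W0.I2
cycle 3: W1.I0
cycle 4: W1.I1
cycle 5: W1.I2
cycle 6: W2.I0
cycle 7: W2.I1
cycle 8: idle
cycle 9: idle
cycle 10: idle
cycle 11: idle
cycle 12: idle
cycle 13: idle
cycle 14: W2.I2

Answer: 15 cycles, utilization 3/5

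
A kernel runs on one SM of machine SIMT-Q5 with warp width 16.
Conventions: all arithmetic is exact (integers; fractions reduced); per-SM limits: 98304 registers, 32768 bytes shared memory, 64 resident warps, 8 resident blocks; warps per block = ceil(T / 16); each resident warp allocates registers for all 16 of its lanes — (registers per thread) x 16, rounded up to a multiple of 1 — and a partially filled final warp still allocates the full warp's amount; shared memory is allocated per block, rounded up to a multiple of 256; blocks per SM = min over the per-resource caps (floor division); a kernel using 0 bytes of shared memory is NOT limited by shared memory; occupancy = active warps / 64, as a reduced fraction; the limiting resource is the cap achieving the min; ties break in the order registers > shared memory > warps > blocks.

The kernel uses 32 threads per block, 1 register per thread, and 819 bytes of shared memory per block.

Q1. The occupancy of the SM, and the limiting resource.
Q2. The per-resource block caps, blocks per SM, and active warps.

Answer: occupancy 1/4, limited by blocks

registers: 3072 blocks
shared memory: 32 blocks
warps: 32 blocks
blocks: 8 blocks

Answer: 8 blocks, 16 active warps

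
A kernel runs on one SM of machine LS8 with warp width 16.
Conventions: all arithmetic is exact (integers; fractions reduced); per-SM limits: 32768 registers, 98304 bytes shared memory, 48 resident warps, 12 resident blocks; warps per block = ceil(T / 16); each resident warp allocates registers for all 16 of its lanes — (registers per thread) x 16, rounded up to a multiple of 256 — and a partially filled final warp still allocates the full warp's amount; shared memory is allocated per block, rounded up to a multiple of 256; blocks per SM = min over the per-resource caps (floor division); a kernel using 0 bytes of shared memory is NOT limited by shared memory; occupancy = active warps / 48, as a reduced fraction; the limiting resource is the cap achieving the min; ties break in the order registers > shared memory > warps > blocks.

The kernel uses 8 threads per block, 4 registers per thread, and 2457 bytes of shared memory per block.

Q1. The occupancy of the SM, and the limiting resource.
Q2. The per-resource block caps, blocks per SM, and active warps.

Answer: occupancy 1/4, limited by blocks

registers: 128 blocks
shared memory: 38 blocks
warps: 48 blocks
blocks: 12 blocks

Answer: 12 blocks, 12 active warps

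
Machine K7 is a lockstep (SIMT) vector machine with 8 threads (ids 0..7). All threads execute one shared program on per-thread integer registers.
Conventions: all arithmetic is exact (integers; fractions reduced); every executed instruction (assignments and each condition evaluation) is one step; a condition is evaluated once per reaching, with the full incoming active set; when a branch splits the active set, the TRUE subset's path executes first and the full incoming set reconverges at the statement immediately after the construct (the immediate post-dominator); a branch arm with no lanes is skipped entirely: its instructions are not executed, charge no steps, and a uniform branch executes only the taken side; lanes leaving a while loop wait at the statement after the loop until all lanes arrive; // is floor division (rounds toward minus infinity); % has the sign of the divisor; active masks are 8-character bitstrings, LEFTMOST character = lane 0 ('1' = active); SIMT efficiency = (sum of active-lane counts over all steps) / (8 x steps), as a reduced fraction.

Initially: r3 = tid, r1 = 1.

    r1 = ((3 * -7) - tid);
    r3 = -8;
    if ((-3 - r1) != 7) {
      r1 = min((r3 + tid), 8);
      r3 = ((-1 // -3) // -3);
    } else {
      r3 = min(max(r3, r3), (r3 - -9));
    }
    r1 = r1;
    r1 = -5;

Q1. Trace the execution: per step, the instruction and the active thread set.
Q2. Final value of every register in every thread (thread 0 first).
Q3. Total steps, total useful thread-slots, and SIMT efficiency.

step 0: r1 <- ((3 * -7) - tid)       11111111
step 1: r3 <- -8                     11111111
step 2: eval ((-3 - r1) != 7)        11111111
step 3: r1 <- min((r3 + tid), 8)     11111111
step 4: r3 <- ((-1 // -3) // -3)     11111111
step 5: r1 <- r1                     11111111
step 6: r1 <- -5                     11111111

Answer: 7 steps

r3: 0,0,0,0,0,0,0,0
r1: -5,-5,-5,-5,-5,-5,-5,-5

steps = 7; useful = 56; efficiency = 56/56 = 1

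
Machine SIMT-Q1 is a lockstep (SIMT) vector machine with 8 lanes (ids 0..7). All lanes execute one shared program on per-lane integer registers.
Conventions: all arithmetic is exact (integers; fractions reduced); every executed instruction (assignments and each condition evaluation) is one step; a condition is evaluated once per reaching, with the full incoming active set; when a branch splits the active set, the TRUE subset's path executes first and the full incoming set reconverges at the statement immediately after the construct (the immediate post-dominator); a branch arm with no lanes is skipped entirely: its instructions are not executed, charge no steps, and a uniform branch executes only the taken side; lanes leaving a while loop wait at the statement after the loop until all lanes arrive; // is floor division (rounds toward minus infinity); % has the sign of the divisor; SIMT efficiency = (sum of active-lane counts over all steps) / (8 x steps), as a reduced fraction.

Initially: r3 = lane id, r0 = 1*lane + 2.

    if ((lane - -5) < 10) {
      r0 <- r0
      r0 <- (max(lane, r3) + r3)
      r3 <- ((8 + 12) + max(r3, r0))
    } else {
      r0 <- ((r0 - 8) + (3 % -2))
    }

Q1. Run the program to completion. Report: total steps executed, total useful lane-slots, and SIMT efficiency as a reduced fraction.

Answer: 5 steps, 26 useful, 13/20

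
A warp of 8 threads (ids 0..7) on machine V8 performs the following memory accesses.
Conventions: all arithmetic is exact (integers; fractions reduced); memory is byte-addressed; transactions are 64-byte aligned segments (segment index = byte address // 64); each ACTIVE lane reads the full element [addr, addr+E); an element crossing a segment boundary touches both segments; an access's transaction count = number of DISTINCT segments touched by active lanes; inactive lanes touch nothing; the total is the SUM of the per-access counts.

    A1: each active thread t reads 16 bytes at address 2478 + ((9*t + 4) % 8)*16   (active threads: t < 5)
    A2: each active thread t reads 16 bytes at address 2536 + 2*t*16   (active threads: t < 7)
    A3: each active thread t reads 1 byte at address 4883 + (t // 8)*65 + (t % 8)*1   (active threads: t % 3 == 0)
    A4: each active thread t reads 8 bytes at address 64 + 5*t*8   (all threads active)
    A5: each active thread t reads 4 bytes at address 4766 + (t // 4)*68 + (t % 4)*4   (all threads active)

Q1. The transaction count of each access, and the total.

A1: 3 transactions
A2: 4 transactions
A3: 1 transaction
A4: 5 transactions
A5: 2 transactions

Answer: 3,4,1,5,2; total 15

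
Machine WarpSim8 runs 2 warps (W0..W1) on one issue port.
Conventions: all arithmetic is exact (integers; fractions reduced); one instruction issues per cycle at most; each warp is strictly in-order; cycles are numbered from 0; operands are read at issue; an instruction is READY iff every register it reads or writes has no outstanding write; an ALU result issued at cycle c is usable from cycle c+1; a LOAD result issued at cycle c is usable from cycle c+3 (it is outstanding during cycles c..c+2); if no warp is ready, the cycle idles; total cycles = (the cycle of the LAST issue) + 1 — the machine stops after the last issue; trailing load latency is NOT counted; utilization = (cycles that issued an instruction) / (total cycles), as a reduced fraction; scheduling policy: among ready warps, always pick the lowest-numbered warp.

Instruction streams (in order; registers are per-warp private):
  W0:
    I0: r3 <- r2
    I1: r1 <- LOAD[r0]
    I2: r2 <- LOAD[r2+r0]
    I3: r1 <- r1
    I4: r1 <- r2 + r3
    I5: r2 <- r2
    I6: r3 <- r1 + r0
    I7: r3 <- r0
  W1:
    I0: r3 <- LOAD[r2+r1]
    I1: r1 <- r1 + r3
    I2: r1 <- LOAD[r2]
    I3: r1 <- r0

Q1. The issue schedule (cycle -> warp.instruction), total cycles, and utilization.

cycle 0: W0.I0
cycle 1: W0.I1
cycle 2: W0.I2
cycle 3: W1.I0
cycle 4: W0.I3
cycle 5: W0.I4
cycle 6: W0.I5
cycle 7: W0.I6
cycle 8: W0.I7
cycle 9: W1.I1
cycle 10: W1.I2
cycle 11: idle
cycle 12: idle
cycle 13: W1.I3

Answer: 14 cycles, utilization 6/7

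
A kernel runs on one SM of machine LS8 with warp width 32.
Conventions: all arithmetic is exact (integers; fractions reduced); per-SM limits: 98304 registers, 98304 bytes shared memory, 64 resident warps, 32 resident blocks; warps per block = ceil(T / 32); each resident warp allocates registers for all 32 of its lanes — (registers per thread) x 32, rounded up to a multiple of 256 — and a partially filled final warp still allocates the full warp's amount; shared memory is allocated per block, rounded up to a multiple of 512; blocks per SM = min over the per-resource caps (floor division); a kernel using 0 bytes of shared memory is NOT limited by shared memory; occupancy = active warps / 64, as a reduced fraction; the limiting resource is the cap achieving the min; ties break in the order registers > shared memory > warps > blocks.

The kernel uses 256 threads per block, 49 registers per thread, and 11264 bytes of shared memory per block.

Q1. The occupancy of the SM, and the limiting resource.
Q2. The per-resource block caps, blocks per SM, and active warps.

Answer: occupancy 3/4, limited by registers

registers: 6 blocks
shared memory: 8 blocks
warps: 8 blocks
blocks: 32 blocks

Answer: 6 blocks, 48 active warps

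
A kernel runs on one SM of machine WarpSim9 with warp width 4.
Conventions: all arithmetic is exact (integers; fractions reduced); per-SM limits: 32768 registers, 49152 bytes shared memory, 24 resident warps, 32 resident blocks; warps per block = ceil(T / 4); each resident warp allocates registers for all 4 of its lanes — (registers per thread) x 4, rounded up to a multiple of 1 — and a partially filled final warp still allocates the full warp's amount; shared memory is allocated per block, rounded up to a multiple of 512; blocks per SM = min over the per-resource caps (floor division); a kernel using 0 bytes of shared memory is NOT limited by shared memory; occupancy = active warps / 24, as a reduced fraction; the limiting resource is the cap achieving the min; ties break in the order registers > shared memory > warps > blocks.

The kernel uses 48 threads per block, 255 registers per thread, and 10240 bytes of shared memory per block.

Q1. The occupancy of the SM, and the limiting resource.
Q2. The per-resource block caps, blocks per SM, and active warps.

Answer: occupancy 1, limited by registers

registers: 2 blocks
shared memory: 4 blocks
warps: 2 blocks
blocks: 32 blocks

Answer: 2 blocks, 24 active warps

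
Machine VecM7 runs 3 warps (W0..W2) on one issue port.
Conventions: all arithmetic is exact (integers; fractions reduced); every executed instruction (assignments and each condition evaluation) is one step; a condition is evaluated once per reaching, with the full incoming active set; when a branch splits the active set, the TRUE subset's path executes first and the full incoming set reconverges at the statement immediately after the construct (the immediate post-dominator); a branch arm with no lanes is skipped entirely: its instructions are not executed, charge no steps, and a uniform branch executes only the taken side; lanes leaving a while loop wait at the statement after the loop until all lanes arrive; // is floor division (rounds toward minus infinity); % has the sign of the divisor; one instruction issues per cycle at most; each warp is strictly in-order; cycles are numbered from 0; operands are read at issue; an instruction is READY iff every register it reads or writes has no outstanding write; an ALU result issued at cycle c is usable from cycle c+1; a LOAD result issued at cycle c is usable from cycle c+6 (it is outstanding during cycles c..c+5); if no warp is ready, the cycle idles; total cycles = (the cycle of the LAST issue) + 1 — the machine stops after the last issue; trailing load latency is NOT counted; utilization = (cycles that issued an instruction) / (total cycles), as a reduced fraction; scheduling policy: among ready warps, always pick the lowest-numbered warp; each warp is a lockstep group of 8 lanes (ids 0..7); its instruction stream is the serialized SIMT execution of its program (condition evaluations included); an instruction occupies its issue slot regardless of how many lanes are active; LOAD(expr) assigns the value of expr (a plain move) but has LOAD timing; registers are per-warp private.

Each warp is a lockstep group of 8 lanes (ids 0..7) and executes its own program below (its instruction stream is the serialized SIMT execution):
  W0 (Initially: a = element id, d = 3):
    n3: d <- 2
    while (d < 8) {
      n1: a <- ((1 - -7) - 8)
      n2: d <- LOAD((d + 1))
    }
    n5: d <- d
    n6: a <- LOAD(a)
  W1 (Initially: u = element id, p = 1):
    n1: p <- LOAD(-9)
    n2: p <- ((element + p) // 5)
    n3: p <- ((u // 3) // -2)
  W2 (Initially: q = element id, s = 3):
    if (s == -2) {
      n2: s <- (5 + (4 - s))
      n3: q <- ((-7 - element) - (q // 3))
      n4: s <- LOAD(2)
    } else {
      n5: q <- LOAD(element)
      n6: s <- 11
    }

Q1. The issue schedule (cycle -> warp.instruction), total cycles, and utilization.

cycle 0: W0.I0
cycle 1: W0.I1
cycle 2: W0.I2
cycle 3: W0.I3
cycle 4: W1.I0
cycle 5: W2.I0
cycle 6: W2.I1
cycle 7: W2.I2
cycle 8: idle
cycle 9: W0.I4
cycle 10: W0.I5
cycle 11: W0.I6
cycle 12: W1.I1
cycle 13: W1.I2
cycle 14: idle
cycle 15: idle
cycle 16: idle
cycle 17: W0.I7
cycle 18: W0.I8
cycle 19: W0.I9
cycle 20: idle
cycle 21: idle
cycle 22: idle
cycle 23: idle
cycle 24: idle
cycle 25: W0.I10
cycle 26: W0.I11
cycle 27: W0.I12
cycle 28: idle
cycle 29: idle
cycle 30: idle
cycle 31: idle
cycle 32: idle
cycle 33: W0.I13
cycle 34: W0.I14
cycle 35: W0.I15
cycle 36: idle
cycle 37: idle
cycle 38: idle
cycle 39: idle
cycle 40: idle
cycle 41: W0.I16
cycle 42: W0.I17
cycle 43: W0.I18
cycle 44: idle
cycle 45: idle
cycle 46: idle
cycle 47: idle
cycle 48: idle
cycle 49: W0.I19
cycle 50: W0.I20
cycle 51: W0.I21

Answer: 52 cycles, utilization 7/13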